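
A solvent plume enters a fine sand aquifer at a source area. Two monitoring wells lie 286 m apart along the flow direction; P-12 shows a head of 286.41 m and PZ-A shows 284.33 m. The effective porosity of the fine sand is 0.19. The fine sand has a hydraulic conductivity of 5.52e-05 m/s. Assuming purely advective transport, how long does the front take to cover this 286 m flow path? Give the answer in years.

4.29

Convert K: 5.52e-05 m/s × 86400 = 4.769 m/day.
Hydraulic gradient i = (286.41 − 284.33) / 286 = 2.08 / 286 = 0.007273.
Darcy flux q = K · i = 4.769 × 0.007273 = 0.03469 m/day.
Seepage velocity v = q / n_e = 0.03469 / 0.19 = 0.1826 m/day.
Travel time t = L / v = 286 / 0.1826 = 1567 days = 4.289 years.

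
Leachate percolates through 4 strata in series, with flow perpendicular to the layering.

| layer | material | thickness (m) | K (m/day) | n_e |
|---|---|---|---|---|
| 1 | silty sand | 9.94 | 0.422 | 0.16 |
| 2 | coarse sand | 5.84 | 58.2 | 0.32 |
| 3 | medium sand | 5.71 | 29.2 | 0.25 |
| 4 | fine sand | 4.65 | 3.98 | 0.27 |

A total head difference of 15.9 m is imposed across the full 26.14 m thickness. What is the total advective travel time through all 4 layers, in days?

9.66

With flow normal to the layers, continuity requires the same specific discharge q through every layer.
Σ(b_i/K_i) = 9.94/0.422 + 5.84/58.2 + 5.71/29.2 + 4.65/3.98 = 25.02 d.
q = Δh / Σ(b_i/K_i) = 15.9 / 25.02 = 0.6355 m/day.
In each layer the seepage velocity is v_i = q/n_i, so the layer transit time is t_i = b_i·n_i / q:
  layer 1 (silty sand): t_1 = 9.94 × 0.16 / 0.6355 = 2.503 d
  layer 2 (coarse sand): t_2 = 5.84 × 0.32 / 0.6355 = 2.941 d
  layer 3 (medium sand): t_3 = 5.71 × 0.25 / 0.6355 = 2.246 d
  layer 4 (fine sand): t_4 = 4.65 × 0.27 / 0.6355 = 1.976 d
Total t = Σ t_i = 9.665 days.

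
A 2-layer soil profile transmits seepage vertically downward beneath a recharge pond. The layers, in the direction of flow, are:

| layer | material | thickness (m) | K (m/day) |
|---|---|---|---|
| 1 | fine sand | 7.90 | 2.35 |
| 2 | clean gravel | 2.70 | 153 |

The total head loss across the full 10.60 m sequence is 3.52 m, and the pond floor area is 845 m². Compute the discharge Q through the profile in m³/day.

880

Flow is perpendicular to layering, so the layers act in series and the equivalent K is the thickness-weighted harmonic mean.
Total thickness L = 7.90 + 2.70 = 10.60 m.
Σ(b_i/K_i) = 7.90/2.35 + 2.70/153 = 3.379 d.
K_eq = L / Σ(b_i/K_i) = 10.60 / 3.379 = 3.137 m/day.
Q = K_eq · A · (Δh/L) = 3.137 × 845 × (3.52/10.60) = 880.2 m³/day.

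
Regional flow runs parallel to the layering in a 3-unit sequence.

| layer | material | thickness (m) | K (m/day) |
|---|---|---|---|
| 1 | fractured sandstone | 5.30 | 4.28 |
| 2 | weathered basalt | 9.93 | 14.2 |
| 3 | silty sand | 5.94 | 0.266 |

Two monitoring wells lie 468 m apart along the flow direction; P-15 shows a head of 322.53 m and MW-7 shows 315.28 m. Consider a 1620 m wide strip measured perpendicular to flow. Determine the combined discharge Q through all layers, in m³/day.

Flow is parallel to layering, so each bed carries its own Darcy discharge and the transmissivities add.
Σ(K_i·b_i) = 4.28×5.30 + 14.2×9.93 + 0.266×5.94 = 165.3 m²/day.
Hydraulic gradient i = (322.53 − 315.28) / 468 = 7.25 / 468 = 0.01549.
Q = Σ(K_i·b_i) · W · i = 165.3 × 1620 × 0.01549 = 4148 m³/day.

4150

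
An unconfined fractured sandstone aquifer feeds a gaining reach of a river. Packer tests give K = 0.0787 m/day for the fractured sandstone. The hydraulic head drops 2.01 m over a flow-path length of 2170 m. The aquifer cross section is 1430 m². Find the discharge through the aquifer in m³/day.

Hydraulic gradient i = Δh / L = 2.01 / 2170 = 0.0009263.
Darcy's law: Q = K · A · i = 0.07870 × 1430 × 0.0009263 = 0.1042 m³/day.

0.104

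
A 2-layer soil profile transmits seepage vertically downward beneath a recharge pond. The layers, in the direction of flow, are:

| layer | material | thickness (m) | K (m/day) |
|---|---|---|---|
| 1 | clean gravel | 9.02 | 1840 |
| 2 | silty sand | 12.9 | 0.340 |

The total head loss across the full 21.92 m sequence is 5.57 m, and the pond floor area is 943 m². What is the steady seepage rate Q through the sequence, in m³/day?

Flow is perpendicular to layering, so the layers act in series and the equivalent K is the thickness-weighted harmonic mean.
Total thickness L = 9.02 + 12.9 = 21.92 m.
Σ(b_i/K_i) = 9.02/1840 + 12.9/0.340 = 37.95 d.
K_eq = L / Σ(b_i/K_i) = 21.92 / 37.95 = 0.5777 m/day.
Q = K_eq · A · (Δh/L) = 0.5777 × 943 × (5.57/21.92) = 138.4 m³/day.

138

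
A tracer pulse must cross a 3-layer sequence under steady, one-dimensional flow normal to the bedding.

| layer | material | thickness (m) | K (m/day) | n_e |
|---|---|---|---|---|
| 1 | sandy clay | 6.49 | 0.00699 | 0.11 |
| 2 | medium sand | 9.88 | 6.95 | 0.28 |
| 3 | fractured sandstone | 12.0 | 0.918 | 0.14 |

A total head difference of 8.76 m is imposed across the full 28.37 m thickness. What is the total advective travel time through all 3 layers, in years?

With flow normal to the layers, continuity requires the same specific discharge q through every layer.
Σ(b_i/K_i) = 6.49/0.00699 + 9.88/6.95 + 12.0/0.918 = 943.0 d.
q = Δh / Σ(b_i/K_i) = 8.76 / 943.0 = 0.009290 m/day.
In each layer the seepage velocity is v_i = q/n_i, so the layer transit time is t_i = b_i·n_i / q:
  layer 1 (sandy clay): t_1 = 6.49 × 0.11 / 0.009290 = 76.85 d
  layer 2 (medium sand): t_2 = 9.88 × 0.28 / 0.009290 = 297.8 d
  layer 3 (fractured sandstone): t_3 = 12.0 × 0.14 / 0.009290 = 180.8 d
Total t = Σ t_i = 555.5 days = 1.521 years.

1.52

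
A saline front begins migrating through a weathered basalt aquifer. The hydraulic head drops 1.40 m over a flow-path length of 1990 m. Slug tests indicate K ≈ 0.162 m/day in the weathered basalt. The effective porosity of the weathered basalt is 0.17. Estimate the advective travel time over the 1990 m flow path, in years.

Hydraulic gradient i = Δh / L = 1.40 / 1990 = 0.0007035.
Darcy flux q = K · i = 0.1620 × 0.0007035 = 0.0001140 m/day.
Seepage velocity v = q / n_e = 0.0001140 / 0.17 = 0.0006704 m/day.
Travel time t = L / v = 1990 / 0.0006704 = 2.968e+06 days = 8127 years.

8130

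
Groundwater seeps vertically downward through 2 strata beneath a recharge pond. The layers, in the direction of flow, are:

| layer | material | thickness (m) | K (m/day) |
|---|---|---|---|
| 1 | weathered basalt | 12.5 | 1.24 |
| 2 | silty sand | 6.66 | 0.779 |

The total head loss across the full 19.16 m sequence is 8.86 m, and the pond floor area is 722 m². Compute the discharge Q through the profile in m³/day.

343

Flow is perpendicular to layering, so the layers act in series and the equivalent K is the thickness-weighted harmonic mean.
Total thickness L = 12.5 + 6.66 = 19.16 m.
Σ(b_i/K_i) = 12.5/1.24 + 6.66/0.779 = 18.63 d.
K_eq = L / Σ(b_i/K_i) = 19.16 / 18.63 = 1.028 m/day.
Q = K_eq · A · (Δh/L) = 1.028 × 722 × (8.86/19.16) = 343.4 m³/day.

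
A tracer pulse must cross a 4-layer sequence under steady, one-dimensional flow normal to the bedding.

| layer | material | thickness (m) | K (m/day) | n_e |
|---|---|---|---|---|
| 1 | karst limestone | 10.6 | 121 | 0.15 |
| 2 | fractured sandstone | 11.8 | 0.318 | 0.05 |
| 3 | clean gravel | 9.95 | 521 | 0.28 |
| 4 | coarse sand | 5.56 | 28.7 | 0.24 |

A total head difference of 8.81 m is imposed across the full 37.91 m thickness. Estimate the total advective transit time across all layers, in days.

26.8

With flow normal to the layers, continuity requires the same specific discharge q through every layer.
Σ(b_i/K_i) = 10.6/121 + 11.8/0.318 + 9.95/521 + 5.56/28.7 = 37.41 d.
q = Δh / Σ(b_i/K_i) = 8.81 / 37.41 = 0.2355 m/day.
In each layer the seepage velocity is v_i = q/n_i, so the layer transit time is t_i = b_i·n_i / q:
  layer 1 (karst limestone): t_1 = 10.6 × 0.15 / 0.2355 = 6.751 d
  layer 2 (fractured sandstone): t_2 = 11.8 × 0.05 / 0.2355 = 2.505 d
  layer 3 (clean gravel): t_3 = 9.95 × 0.28 / 0.2355 = 11.83 d
  layer 4 (coarse sand): t_4 = 5.56 × 0.24 / 0.2355 = 5.666 d
Total t = Σ t_i = 26.75 days.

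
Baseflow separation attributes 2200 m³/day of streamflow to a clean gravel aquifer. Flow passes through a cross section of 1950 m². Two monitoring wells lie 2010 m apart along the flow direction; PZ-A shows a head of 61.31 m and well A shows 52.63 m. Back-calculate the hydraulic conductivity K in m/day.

Hydraulic gradient i = (61.31 − 52.63) / 2010 = 8.68 / 2010 = 0.004318.
From Q = K·A·i, K = Q / (A·i) = 2200 / (1950 × 0.004318) = 261.3 m/day.

261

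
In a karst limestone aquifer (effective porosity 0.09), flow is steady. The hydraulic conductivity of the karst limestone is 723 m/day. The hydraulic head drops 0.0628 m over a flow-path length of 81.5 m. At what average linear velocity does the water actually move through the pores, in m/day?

Hydraulic gradient i = Δh / L = 0.0628 / 81.5 = 0.0007706.
Darcy flux q = K · i = 723.0 × 0.0007706 = 0.5571 m/day.
Seepage velocity v = q / n_e = 0.5571 / 0.09 = 6.190 m/day.

6.19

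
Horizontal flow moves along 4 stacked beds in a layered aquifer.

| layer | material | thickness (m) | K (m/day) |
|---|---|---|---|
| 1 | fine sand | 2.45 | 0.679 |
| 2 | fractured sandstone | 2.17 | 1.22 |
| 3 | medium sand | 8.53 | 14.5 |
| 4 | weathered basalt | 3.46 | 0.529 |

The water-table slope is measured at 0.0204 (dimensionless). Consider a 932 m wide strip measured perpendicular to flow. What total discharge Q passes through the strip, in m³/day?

Flow is parallel to layering, so each bed carries its own Darcy discharge and the transmissivities add.
Σ(K_i·b_i) = 0.679×2.45 + 1.22×2.17 + 14.5×8.53 + 0.529×3.46 = 129.8 m²/day.
Hydraulic gradient i = 0.0204.
Q = Σ(K_i·b_i) · W · i = 129.8 × 932 × 0.02040 = 2468 m³/day.

2470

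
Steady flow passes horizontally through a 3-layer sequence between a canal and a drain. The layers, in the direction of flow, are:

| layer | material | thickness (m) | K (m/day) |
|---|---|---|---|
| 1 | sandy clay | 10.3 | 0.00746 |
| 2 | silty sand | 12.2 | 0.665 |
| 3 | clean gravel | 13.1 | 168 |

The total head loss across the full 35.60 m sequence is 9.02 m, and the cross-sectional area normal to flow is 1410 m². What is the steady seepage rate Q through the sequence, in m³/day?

Flow is perpendicular to layering, so the layers act in series and the equivalent K is the thickness-weighted harmonic mean.
Total thickness L = 10.3 + 12.2 + 13.1 = 35.60 m.
Σ(b_i/K_i) = 10.3/0.00746 + 12.2/0.665 + 13.1/168 = 1399 d.
K_eq = L / Σ(b_i/K_i) = 35.60 / 1399 = 0.02544 m/day.
Q = K_eq · A · (Δh/L) = 0.02544 × 1410 × (9.02/35.60) = 9.090 m³/day.

9.09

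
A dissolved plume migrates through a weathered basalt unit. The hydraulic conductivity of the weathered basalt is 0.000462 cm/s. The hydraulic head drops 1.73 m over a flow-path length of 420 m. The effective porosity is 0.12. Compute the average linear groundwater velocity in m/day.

0.0137

Convert K: 0.000462 cm/s × 864 = 0.3992 m/day.
Hydraulic gradient i = Δh / L = 1.73 / 420 = 0.004119.
Darcy flux q = K · i = 0.3992 × 0.004119 = 0.001644 m/day.
Seepage velocity v = q / n_e = 0.001644 / 0.12 = 0.01370 m/day.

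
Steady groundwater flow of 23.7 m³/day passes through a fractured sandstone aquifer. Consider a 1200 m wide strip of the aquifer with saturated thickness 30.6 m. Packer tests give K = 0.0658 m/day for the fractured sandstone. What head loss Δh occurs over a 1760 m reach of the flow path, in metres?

17.3

Cross-sectional area A = 1200 × 30.6 = 36720 m².
From Q = K·A·i, i = Q / (K·A) = 23.7 / (0.06580 × 36720) = 0.009809.
Head loss Δh = i · L = 0.009809 × 1760 = 17.26 m.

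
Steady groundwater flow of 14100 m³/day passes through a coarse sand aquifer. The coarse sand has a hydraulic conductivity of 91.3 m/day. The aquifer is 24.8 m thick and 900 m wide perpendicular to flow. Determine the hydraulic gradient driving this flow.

0.00692

Cross-sectional area A = 900 × 24.8 = 22320 m².
From Q = K·A·i, i = Q / (K·A) = 14100 / (91.30 × 22320) = 0.006919.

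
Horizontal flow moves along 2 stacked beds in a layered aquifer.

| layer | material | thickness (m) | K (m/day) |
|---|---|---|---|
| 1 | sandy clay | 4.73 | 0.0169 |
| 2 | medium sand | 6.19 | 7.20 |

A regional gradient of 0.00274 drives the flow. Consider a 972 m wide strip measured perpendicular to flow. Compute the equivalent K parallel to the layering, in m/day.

4.09

Flow is parallel to layering, so each bed carries its own Darcy discharge and the transmissivities add.
Σ(K_i·b_i) = 0.0169×4.73 + 7.20×6.19 = 44.65 m²/day.
Total thickness b = 10.92 m, so K_eq = Σ(K_i·b_i)/b = 4.089 m/day.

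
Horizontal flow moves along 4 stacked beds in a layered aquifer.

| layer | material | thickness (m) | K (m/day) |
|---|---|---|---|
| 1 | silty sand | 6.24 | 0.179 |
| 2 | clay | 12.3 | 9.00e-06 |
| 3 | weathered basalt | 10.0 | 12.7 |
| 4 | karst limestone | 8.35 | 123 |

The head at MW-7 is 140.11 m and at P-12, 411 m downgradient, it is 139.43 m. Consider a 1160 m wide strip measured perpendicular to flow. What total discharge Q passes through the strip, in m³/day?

Flow is parallel to layering, so each bed carries its own Darcy discharge and the transmissivities add.
Σ(K_i·b_i) = 0.179×6.24 + 9.00e-06×12.3 + 12.7×10.0 + 123×8.35 = 1155 m²/day.
Hydraulic gradient i = (140.11 − 139.43) / 411 = 0.68 / 411 = 0.001655.
Q = Σ(K_i·b_i) · W · i = 1155 × 1160 × 0.001655 = 2217 m³/day.

2220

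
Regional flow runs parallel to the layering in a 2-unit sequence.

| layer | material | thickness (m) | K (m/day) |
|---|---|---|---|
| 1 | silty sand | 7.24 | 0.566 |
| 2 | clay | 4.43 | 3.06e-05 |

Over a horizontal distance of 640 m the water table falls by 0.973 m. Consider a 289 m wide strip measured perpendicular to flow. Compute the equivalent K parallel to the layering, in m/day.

Flow is parallel to layering, so each bed carries its own Darcy discharge and the transmissivities add.
Σ(K_i·b_i) = 0.566×7.24 + 3.06e-05×4.43 = 4.098 m²/day.
Total thickness b = 11.67 m, so K_eq = Σ(K_i·b_i)/b = 0.3512 m/day.

0.351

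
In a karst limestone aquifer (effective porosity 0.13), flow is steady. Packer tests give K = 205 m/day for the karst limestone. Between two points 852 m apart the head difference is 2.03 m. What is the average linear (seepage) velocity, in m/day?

3.76

Hydraulic gradient i = Δh / L = 2.03 / 852 = 0.002383.
Darcy flux q = K · i = 205.0 × 0.002383 = 0.4884 m/day.
Seepage velocity v = q / n_e = 0.4884 / 0.13 = 3.757 m/day.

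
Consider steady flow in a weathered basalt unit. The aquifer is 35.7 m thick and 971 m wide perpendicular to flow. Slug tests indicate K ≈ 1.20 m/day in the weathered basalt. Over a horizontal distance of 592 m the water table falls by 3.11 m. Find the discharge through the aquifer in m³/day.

219

Cross-sectional area A = 971 × 35.7 = 34665 m².
Hydraulic gradient i = Δh / L = 3.11 / 592 = 0.005253.
Darcy's law: Q = K · A · i = 1.200 × 34665 × 0.005253 = 218.5 m³/day.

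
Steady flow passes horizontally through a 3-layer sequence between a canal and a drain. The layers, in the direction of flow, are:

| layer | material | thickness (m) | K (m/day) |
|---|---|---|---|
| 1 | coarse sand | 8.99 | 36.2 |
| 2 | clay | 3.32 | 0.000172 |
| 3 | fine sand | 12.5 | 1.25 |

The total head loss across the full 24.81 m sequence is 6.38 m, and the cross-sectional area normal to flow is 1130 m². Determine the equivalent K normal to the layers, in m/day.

0.00128

Flow is perpendicular to layering, so the layers act in series and the equivalent K is the thickness-weighted harmonic mean.
Total thickness L = 8.99 + 3.32 + 12.5 = 24.81 m.
Σ(b_i/K_i) = 8.99/36.2 + 3.32/0.000172 + 12.5/1.25 = 19313 d.
K_eq = L / Σ(b_i/K_i) = 24.81 / 19313 = 0.001285 m/day.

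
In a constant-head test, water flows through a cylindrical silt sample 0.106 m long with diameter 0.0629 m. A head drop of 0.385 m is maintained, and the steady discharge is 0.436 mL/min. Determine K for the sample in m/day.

0.0556

Cross-sectional area A = π·(d/2)² = π × (0.0629/2)² = 0.003107 m².
Convert discharge: 0.436 mL/min = 7.267e-09 m³/s.
Darcy's law rearranged: K = Q·L / (A·Δh) = 7.267e-09 × 0.106 / (0.003107 × 0.385) = 6.439e-07 m/s = 0.05563 m/day.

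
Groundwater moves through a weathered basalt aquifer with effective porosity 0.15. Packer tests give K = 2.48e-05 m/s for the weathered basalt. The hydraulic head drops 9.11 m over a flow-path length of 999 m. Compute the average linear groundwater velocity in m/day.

Convert K: 2.48e-05 m/s × 86400 = 2.143 m/day.
Hydraulic gradient i = Δh / L = 9.11 / 999 = 0.009119.
Darcy flux q = K · i = 2.143 × 0.009119 = 0.01954 m/day.
Seepage velocity v = q / n_e = 0.01954 / 0.15 = 0.1303 m/day.

0.130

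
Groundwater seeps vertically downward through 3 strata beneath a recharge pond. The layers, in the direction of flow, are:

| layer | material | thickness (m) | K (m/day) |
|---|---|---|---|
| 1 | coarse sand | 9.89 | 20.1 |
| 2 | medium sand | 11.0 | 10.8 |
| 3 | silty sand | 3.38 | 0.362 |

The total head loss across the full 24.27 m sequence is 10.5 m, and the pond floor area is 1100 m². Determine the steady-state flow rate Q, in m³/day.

1060

Flow is perpendicular to layering, so the layers act in series and the equivalent K is the thickness-weighted harmonic mean.
Total thickness L = 9.89 + 11.0 + 3.38 = 24.27 m.
Σ(b_i/K_i) = 9.89/20.1 + 11.0/10.8 + 3.38/0.362 = 10.85 d.
K_eq = L / Σ(b_i/K_i) = 24.27 / 10.85 = 2.237 m/day.
Q = K_eq · A · (Δh/L) = 2.237 × 1100 × (10.5/24.27) = 1065 m³/day.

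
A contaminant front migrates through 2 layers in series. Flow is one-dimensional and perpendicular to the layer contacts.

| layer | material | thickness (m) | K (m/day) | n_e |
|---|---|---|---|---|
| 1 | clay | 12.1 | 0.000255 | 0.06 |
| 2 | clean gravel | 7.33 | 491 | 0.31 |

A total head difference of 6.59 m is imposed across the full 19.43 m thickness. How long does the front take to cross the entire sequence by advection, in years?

59.1

With flow normal to the layers, continuity requires the same specific discharge q through every layer.
Σ(b_i/K_i) = 12.1/0.000255 + 7.33/491 = 47451 d.
q = Δh / Σ(b_i/K_i) = 6.59 / 47451 = 0.0001389 m/day.
In each layer the seepage velocity is v_i = q/n_i, so the layer transit time is t_i = b_i·n_i / q:
  layer 1 (clay): t_1 = 12.1 × 0.06 / 0.0001389 = 5228 d
  layer 2 (clean gravel): t_2 = 7.33 × 0.31 / 0.0001389 = 16362 d
Total t = Σ t_i = 21589 days = 59.11 years.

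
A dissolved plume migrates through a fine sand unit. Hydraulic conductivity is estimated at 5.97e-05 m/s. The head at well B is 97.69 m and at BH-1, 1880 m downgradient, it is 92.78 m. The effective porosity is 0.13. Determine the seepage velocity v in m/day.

0.104

Convert K: 5.97e-05 m/s × 86400 = 5.158 m/day.
Hydraulic gradient i = (97.69 − 92.78) / 1880 = 4.91 / 1880 = 0.002612.
Darcy flux q = K · i = 5.158 × 0.002612 = 0.01347 m/day.
Seepage velocity v = q / n_e = 0.01347 / 0.13 = 0.1036 m/day.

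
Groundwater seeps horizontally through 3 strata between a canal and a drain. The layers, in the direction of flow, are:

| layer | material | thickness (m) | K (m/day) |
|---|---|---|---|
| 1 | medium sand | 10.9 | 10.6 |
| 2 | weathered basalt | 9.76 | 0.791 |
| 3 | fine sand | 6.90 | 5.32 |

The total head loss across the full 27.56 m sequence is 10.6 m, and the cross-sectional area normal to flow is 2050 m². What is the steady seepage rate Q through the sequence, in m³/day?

Flow is perpendicular to layering, so the layers act in series and the equivalent K is the thickness-weighted harmonic mean.
Total thickness L = 10.9 + 9.76 + 6.90 = 27.56 m.
Σ(b_i/K_i) = 10.9/10.6 + 9.76/0.791 + 6.90/5.32 = 14.66 d.
K_eq = L / Σ(b_i/K_i) = 27.56 / 14.66 = 1.879 m/day.
Q = K_eq · A · (Δh/L) = 1.879 × 2050 × (10.6/27.56) = 1482 m³/day.

1480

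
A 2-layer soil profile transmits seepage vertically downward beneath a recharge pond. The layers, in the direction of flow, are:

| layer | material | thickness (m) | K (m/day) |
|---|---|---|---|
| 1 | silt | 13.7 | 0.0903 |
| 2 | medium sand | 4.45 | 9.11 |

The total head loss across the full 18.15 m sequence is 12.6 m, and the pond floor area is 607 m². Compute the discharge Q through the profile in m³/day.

50.2

Flow is perpendicular to layering, so the layers act in series and the equivalent K is the thickness-weighted harmonic mean.
Total thickness L = 13.7 + 4.45 = 18.15 m.
Σ(b_i/K_i) = 13.7/0.0903 + 4.45/9.11 = 152.2 d.
K_eq = L / Σ(b_i/K_i) = 18.15 / 152.2 = 0.1192 m/day.
Q = K_eq · A · (Δh/L) = 0.1192 × 607 × (12.6/18.15) = 50.25 m³/day.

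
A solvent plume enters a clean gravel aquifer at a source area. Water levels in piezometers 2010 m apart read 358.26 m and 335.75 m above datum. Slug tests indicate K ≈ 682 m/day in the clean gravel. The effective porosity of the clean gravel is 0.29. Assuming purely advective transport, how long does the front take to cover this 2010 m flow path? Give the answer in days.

76.3

Hydraulic gradient i = (358.26 − 335.75) / 2010 = 22.51 / 2010 = 0.01120.
Darcy flux q = K · i = 682.0 × 0.01120 = 7.638 m/day.
Seepage velocity v = q / n_e = 7.638 / 0.29 = 26.34 m/day.
Travel time t = L / v = 2010 / 26.34 = 76.32 days.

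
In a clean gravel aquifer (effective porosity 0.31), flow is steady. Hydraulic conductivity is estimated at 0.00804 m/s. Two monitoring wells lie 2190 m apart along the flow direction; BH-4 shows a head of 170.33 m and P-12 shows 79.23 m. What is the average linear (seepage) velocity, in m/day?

Convert K: 0.00804 m/s × 86400 = 694.7 m/day.
Hydraulic gradient i = (170.33 − 79.23) / 2190 = 91.1 / 2190 = 0.04160.
Darcy flux q = K · i = 694.7 × 0.04160 = 28.90 m/day.
Seepage velocity v = q / n_e = 28.90 / 0.31 = 93.21 m/day.

93.2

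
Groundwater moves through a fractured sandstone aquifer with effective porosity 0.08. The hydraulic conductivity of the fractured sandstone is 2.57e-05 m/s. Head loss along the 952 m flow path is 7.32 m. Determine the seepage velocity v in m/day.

Convert K: 2.57e-05 m/s × 86400 = 2.220 m/day.
Hydraulic gradient i = Δh / L = 7.32 / 952 = 0.007689.
Darcy flux q = K · i = 2.220 × 0.007689 = 0.01707 m/day.
Seepage velocity v = q / n_e = 0.01707 / 0.08 = 0.2134 m/day.

0.213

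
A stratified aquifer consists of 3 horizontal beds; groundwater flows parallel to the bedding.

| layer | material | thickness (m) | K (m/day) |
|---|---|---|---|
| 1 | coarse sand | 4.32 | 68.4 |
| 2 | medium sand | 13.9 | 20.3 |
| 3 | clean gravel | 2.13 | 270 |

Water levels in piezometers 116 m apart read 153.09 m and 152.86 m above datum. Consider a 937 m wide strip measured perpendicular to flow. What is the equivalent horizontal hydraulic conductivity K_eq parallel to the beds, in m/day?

Flow is parallel to layering, so each bed carries its own Darcy discharge and the transmissivities add.
Σ(K_i·b_i) = 68.4×4.32 + 20.3×13.9 + 270×2.13 = 1153 m²/day.
Total thickness b = 20.35 m, so K_eq = Σ(K_i·b_i)/b = 56.65 m/day.

56.6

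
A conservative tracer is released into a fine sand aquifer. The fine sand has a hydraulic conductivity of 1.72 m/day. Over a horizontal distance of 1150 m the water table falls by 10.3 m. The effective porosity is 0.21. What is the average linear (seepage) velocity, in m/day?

0.0734

Hydraulic gradient i = Δh / L = 10.3 / 1150 = 0.008957.
Darcy flux q = K · i = 1.720 × 0.008957 = 0.01541 m/day.
Seepage velocity v = q / n_e = 0.01541 / 0.21 = 0.07336 m/day.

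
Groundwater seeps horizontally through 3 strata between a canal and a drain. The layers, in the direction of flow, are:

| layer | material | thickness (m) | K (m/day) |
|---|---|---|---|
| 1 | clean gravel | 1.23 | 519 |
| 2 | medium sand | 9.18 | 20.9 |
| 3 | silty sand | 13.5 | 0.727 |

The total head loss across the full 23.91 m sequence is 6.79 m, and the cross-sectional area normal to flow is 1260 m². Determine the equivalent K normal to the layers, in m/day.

1.26

Flow is perpendicular to layering, so the layers act in series and the equivalent K is the thickness-weighted harmonic mean.
Total thickness L = 1.23 + 9.18 + 13.5 = 23.91 m.
Σ(b_i/K_i) = 1.23/519 + 9.18/20.9 + 13.5/0.727 = 19.01 d.
K_eq = L / Σ(b_i/K_i) = 23.91 / 19.01 = 1.258 m/day.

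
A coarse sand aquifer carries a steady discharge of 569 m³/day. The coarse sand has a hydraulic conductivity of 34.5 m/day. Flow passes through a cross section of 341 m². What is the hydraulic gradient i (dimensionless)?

0.0484

From Q = K·A·i, i = Q / (K·A) = 569 / (34.50 × 341.0) = 0.04837.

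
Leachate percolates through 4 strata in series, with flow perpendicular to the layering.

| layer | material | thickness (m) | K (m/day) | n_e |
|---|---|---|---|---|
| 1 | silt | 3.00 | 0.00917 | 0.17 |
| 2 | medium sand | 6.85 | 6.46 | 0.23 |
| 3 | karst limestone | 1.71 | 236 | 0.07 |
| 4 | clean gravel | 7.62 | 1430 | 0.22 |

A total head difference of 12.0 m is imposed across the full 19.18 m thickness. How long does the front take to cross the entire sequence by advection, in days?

106

With flow normal to the layers, continuity requires the same specific discharge q through every layer.
Σ(b_i/K_i) = 3.00/0.00917 + 6.85/6.46 + 1.71/236 + 7.62/1430 = 328.2 d.
q = Δh / Σ(b_i/K_i) = 12.0 / 328.2 = 0.03656 m/day.
In each layer the seepage velocity is v_i = q/n_i, so the layer transit time is t_i = b_i·n_i / q:
  layer 1 (silt): t_1 = 3.00 × 0.17 / 0.03656 = 13.95 d
  layer 2 (medium sand): t_2 = 6.85 × 0.23 / 0.03656 = 43.09 d
  layer 3 (karst limestone): t_3 = 1.71 × 0.07 / 0.03656 = 3.274 d
  layer 4 (clean gravel): t_4 = 7.62 × 0.22 / 0.03656 = 45.85 d
Total t = Σ t_i = 106.2 days.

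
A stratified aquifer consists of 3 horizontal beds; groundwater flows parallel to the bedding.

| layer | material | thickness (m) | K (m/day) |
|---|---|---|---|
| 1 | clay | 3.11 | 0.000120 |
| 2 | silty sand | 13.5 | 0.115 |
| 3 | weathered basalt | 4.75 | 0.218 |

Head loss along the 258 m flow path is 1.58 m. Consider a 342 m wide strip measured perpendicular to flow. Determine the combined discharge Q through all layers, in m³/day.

Flow is parallel to layering, so each bed carries its own Darcy discharge and the transmissivities add.
Σ(K_i·b_i) = 0.000120×3.11 + 0.115×13.5 + 0.218×4.75 = 2.588 m²/day.
Hydraulic gradient i = Δh / L = 1.58 / 258 = 0.006124.
Q = Σ(K_i·b_i) · W · i = 2.588 × 342 × 0.006124 = 5.421 m³/day.

5.42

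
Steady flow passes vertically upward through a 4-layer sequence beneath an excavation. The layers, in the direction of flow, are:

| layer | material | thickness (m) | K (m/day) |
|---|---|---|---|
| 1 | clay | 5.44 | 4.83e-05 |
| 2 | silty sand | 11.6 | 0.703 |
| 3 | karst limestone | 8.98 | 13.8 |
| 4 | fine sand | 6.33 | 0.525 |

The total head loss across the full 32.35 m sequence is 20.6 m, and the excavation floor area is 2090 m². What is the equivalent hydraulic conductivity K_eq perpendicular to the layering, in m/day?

Flow is perpendicular to layering, so the layers act in series and the equivalent K is the thickness-weighted harmonic mean.
Total thickness L = 5.44 + 11.6 + 8.98 + 6.33 = 32.35 m.
Σ(b_i/K_i) = 5.44/4.83e-05 + 11.6/0.703 + 8.98/13.8 + 6.33/0.525 = 1.127e+05 d.
K_eq = L / Σ(b_i/K_i) = 32.35 / 1.127e+05 = 0.0002872 m/day.

0.000287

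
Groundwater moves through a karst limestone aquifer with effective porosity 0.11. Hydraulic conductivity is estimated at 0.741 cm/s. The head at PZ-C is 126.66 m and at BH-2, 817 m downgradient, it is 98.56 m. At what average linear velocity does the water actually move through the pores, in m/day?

200

Convert K: 0.741 cm/s × 864 = 640.2 m/day.
Hydraulic gradient i = (126.66 − 98.56) / 817 = 28.1 / 817 = 0.03439.
Darcy flux q = K · i = 640.2 × 0.03439 = 22.02 m/day.
Seepage velocity v = q / n_e = 22.02 / 0.11 = 200.2 m/day.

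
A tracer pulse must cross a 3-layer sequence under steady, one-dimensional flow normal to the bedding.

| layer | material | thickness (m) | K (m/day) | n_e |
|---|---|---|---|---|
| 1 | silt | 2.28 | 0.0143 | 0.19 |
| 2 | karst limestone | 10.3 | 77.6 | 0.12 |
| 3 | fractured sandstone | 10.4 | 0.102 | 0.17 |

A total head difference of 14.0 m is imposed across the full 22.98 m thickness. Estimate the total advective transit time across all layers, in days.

With flow normal to the layers, continuity requires the same specific discharge q through every layer.
Σ(b_i/K_i) = 2.28/0.0143 + 10.3/77.6 + 10.4/0.102 = 261.5 d.
q = Δh / Σ(b_i/K_i) = 14.0 / 261.5 = 0.05353 m/day.
In each layer the seepage velocity is v_i = q/n_i, so the layer transit time is t_i = b_i·n_i / q:
  layer 1 (silt): t_1 = 2.28 × 0.19 / 0.05353 = 8.093 d
  layer 2 (karst limestone): t_2 = 10.3 × 0.12 / 0.05353 = 23.09 d
  layer 3 (fractured sandstone): t_3 = 10.4 × 0.17 / 0.05353 = 33.03 d
Total t = Σ t_i = 64.21 days.

64.2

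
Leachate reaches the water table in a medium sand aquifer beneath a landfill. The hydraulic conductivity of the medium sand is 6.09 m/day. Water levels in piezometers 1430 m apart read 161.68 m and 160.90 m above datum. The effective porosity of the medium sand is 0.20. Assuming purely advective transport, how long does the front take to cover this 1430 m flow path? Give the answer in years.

236

Hydraulic gradient i = (161.68 − 160.90) / 1430 = 0.78 / 1430 = 0.0005455.
Darcy flux q = K · i = 6.090 × 0.0005455 = 0.003322 m/day.
Seepage velocity v = q / n_e = 0.003322 / 0.20 = 0.01661 m/day.
Travel time t = L / v = 1430 / 0.01661 = 86097 days = 235.7 years.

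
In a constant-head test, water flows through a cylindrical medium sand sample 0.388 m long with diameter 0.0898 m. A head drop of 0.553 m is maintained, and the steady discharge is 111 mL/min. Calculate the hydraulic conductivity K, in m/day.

17.7

Cross-sectional area A = π·(d/2)² = π × (0.0898/2)² = 0.006333 m².
Convert discharge: 111 mL/min = 1.850e-06 m³/s.
Darcy's law rearranged: K = Q·L / (A·Δh) = 1.850e-06 × 0.388 / (0.006333 × 0.553) = 0.0002049 m/s = 17.71 m/day.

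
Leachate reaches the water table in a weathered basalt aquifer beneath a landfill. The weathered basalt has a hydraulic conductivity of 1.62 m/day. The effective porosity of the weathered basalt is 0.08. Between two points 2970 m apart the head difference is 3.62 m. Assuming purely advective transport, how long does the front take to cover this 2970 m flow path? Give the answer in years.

329

Hydraulic gradient i = Δh / L = 3.62 / 2970 = 0.001219.
Darcy flux q = K · i = 1.620 × 0.001219 = 0.001975 m/day.
Seepage velocity v = q / n_e = 0.001975 / 0.08 = 0.02468 m/day.
Travel time t = L / v = 2970 / 0.02468 = 1.203e+05 days = 329.4 years.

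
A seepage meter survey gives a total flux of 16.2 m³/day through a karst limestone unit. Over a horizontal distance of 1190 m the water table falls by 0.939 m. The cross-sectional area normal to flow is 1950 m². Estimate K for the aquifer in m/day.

Hydraulic gradient i = Δh / L = 0.939 / 1190 = 0.0007891.
From Q = K·A·i, K = Q / (A·i) = 16.2 / (1950 × 0.0007891) = 10.53 m/day.

10.5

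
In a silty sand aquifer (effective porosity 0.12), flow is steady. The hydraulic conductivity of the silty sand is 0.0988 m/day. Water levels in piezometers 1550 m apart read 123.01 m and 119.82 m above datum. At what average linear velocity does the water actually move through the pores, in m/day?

0.00169

Hydraulic gradient i = (123.01 − 119.82) / 1550 = 3.19 / 1550 = 0.002058.
Darcy flux q = K · i = 0.09880 × 0.002058 = 0.0002033 m/day.
Seepage velocity v = q / n_e = 0.0002033 / 0.12 = 0.001694 m/day.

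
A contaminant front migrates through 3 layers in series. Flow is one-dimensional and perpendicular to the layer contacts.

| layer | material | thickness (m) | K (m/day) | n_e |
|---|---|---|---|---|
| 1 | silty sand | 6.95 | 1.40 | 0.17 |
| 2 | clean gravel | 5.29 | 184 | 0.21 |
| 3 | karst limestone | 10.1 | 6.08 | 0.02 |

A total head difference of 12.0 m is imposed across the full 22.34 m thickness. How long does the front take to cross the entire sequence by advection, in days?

1.38

With flow normal to the layers, continuity requires the same specific discharge q through every layer.
Σ(b_i/K_i) = 6.95/1.40 + 5.29/184 + 10.1/6.08 = 6.654 d.
q = Δh / Σ(b_i/K_i) = 12.0 / 6.654 = 1.803 m/day.
In each layer the seepage velocity is v_i = q/n_i, so the layer transit time is t_i = b_i·n_i / q:
  layer 1 (silty sand): t_1 = 6.95 × 0.17 / 1.803 = 0.6552 d
  layer 2 (clean gravel): t_2 = 5.29 × 0.21 / 1.803 = 0.6160 d
  layer 3 (karst limestone): t_3 = 10.1 × 0.02 / 1.803 = 0.1120 d
Total t = Σ t_i = 1.383 days.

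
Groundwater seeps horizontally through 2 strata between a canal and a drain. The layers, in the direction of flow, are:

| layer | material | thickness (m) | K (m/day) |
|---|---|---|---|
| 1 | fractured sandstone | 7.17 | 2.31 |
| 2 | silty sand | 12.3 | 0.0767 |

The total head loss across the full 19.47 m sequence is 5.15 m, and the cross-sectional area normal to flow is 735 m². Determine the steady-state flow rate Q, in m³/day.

Flow is perpendicular to layering, so the layers act in series and the equivalent K is the thickness-weighted harmonic mean.
Total thickness L = 7.17 + 12.3 = 19.47 m.
Σ(b_i/K_i) = 7.17/2.31 + 12.3/0.0767 = 163.5 d.
K_eq = L / Σ(b_i/K_i) = 19.47 / 163.5 = 0.1191 m/day.
Q = K_eq · A · (Δh/L) = 0.1191 × 735 × (5.15/19.47) = 23.16 m³/day.

23.2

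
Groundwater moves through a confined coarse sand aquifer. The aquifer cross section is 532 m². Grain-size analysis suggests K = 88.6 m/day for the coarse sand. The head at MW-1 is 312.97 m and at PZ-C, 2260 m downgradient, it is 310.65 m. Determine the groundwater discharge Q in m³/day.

48.4

Hydraulic gradient i = (312.97 − 310.65) / 2260 = 2.32 / 2260 = 0.001027.
Darcy's law: Q = K · A · i = 88.60 × 532.0 × 0.001027 = 48.39 m³/day.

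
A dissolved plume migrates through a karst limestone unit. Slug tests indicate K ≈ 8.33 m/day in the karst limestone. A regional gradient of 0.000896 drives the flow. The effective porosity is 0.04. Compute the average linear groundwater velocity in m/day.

0.187

Hydraulic gradient i = 0.000896.
Darcy flux q = K · i = 8.330 × 0.0008960 = 0.007464 m/day.
Seepage velocity v = q / n_e = 0.007464 / 0.04 = 0.1866 m/day.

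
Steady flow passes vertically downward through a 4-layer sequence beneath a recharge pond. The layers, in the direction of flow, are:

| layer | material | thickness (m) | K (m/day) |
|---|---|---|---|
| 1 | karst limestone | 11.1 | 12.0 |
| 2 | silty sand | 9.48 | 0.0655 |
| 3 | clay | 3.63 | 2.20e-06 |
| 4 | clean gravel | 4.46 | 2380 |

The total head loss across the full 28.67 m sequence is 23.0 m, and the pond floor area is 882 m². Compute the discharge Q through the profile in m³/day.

Flow is perpendicular to layering, so the layers act in series and the equivalent K is the thickness-weighted harmonic mean.
Total thickness L = 11.1 + 9.48 + 3.63 + 4.46 = 28.67 m.
Σ(b_i/K_i) = 11.1/12.0 + 9.48/0.0655 + 3.63/2.20e-06 + 4.46/2380 = 1.650e+06 d.
K_eq = L / Σ(b_i/K_i) = 28.67 / 1.650e+06 = 1.737e-05 m/day.
Q = K_eq · A · (Δh/L) = 1.737e-05 × 882 × (23.0/28.67) = 0.01229 m³/day.

0.0123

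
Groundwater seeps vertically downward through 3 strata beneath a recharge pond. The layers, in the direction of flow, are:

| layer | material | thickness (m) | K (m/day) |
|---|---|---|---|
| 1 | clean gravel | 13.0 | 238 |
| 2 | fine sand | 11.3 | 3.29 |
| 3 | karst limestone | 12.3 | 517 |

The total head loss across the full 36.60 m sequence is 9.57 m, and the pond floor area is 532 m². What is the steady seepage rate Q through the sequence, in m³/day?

1450

Flow is perpendicular to layering, so the layers act in series and the equivalent K is the thickness-weighted harmonic mean.
Total thickness L = 13.0 + 11.3 + 12.3 = 36.60 m.
Σ(b_i/K_i) = 13.0/238 + 11.3/3.29 + 12.3/517 = 3.513 d.
K_eq = L / Σ(b_i/K_i) = 36.60 / 3.513 = 10.42 m/day.
Q = K_eq · A · (Δh/L) = 10.42 × 532 × (9.57/36.60) = 1449 m³/day.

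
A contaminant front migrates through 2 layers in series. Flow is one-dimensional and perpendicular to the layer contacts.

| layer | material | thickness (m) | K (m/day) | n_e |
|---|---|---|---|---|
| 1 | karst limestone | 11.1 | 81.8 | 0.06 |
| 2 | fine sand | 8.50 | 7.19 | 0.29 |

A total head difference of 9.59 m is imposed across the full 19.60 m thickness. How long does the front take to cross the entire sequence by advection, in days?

With flow normal to the layers, continuity requires the same specific discharge q through every layer.
Σ(b_i/K_i) = 11.1/81.8 + 8.50/7.19 = 1.318 d.
q = Δh / Σ(b_i/K_i) = 9.59 / 1.318 = 7.277 m/day.
In each layer the seepage velocity is v_i = q/n_i, so the layer transit time is t_i = b_i·n_i / q:
  layer 1 (karst limestone): t_1 = 11.1 × 0.06 / 7.277 = 0.09152 d
  layer 2 (fine sand): t_2 = 8.50 × 0.29 / 7.277 = 0.3387 d
Total t = Σ t_i = 0.4303 days.

0.430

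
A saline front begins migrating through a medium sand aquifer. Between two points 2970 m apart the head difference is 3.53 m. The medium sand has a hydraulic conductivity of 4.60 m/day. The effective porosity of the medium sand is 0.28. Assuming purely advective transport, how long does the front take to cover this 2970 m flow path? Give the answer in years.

Hydraulic gradient i = Δh / L = 3.53 / 2970 = 0.001189.
Darcy flux q = K · i = 4.600 × 0.001189 = 0.005467 m/day.
Seepage velocity v = q / n_e = 0.005467 / 0.28 = 0.01953 m/day.
Travel time t = L / v = 2970 / 0.01953 = 1.521e+05 days = 416.4 years.

416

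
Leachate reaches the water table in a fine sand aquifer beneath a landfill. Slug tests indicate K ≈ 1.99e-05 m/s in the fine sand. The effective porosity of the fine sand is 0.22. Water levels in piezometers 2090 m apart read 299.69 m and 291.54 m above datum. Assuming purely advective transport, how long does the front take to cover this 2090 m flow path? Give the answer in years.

188

Convert K: 1.99e-05 m/s × 86400 = 1.719 m/day.
Hydraulic gradient i = (299.69 − 291.54) / 2090 = 8.15 / 2090 = 0.003900.
Darcy flux q = K · i = 1.719 × 0.003900 = 0.006705 m/day.
Seepage velocity v = q / n_e = 0.006705 / 0.22 = 0.03048 m/day.
Travel time t = L / v = 2090 / 0.03048 = 68579 days = 187.8 years.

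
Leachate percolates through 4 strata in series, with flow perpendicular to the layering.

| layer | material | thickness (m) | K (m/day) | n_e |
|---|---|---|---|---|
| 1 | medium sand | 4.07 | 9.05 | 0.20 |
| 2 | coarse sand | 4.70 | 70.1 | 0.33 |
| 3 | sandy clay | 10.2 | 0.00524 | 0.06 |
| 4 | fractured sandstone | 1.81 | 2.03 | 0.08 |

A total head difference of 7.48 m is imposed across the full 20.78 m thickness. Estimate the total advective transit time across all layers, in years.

2.23

With flow normal to the layers, continuity requires the same specific discharge q through every layer.
Σ(b_i/K_i) = 4.07/9.05 + 4.70/70.1 + 10.2/0.00524 + 1.81/2.03 = 1948 d.
q = Δh / Σ(b_i/K_i) = 7.48 / 1948 = 0.003840 m/day.
In each layer the seepage velocity is v_i = q/n_i, so the layer transit time is t_i = b_i·n_i / q:
  layer 1 (medium sand): t_1 = 4.07 × 0.20 / 0.003840 = 212.0 d
  layer 2 (coarse sand): t_2 = 4.70 × 0.33 / 0.003840 = 403.9 d
  layer 3 (sandy clay): t_3 = 10.2 × 0.06 / 0.003840 = 159.4 d
  layer 4 (fractured sandstone): t_4 = 1.81 × 0.08 / 0.003840 = 37.71 d
Total t = Σ t_i = 813.0 days = 2.226 years.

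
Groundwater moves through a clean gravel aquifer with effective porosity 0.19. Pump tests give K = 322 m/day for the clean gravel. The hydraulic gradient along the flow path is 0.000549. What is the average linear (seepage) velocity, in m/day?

Hydraulic gradient i = 0.000549.
Darcy flux q = K · i = 322.0 × 0.0005490 = 0.1768 m/day.
Seepage velocity v = q / n_e = 0.1768 / 0.19 = 0.9304 m/day.

0.930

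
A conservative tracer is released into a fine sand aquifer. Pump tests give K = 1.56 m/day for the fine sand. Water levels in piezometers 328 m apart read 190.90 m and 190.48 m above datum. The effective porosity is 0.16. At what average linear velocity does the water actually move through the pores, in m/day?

0.0125

Hydraulic gradient i = (190.90 − 190.48) / 328 = 0.42 / 328 = 0.001280.
Darcy flux q = K · i = 1.560 × 0.001280 = 0.001998 m/day.
Seepage velocity v = q / n_e = 0.001998 / 0.16 = 0.01248 m/day.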